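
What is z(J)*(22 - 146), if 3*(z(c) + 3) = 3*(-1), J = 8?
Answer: 496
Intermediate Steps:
z(c) = -4 (z(c) = -3 + (3*(-1))/3 = -3 + (⅓)*(-3) = -3 - 1 = -4)
z(J)*(22 - 146) = -4*(22 - 146) = -4*(-124) = 496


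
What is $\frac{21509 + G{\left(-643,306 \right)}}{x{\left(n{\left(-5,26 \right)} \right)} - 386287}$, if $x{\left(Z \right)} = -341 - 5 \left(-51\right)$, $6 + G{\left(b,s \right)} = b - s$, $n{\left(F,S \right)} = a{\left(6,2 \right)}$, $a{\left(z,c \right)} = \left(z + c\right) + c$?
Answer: $- \frac{20554}{386373} \approx -0.053197$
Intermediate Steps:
$a{\left(z,c \right)} = z + 2 c$ ($a{\left(z,c \right)} = \left(c + z\right) + c = z + 2 c$)
$n{\left(F,S \right)} = 10$ ($n{\left(F,S \right)} = 6 + 2 \cdot 2 = 6 + 4 = 10$)
$G{\left(b,s \right)} = -6 + b - s$ ($G{\left(b,s \right)} = -6 + \left(b - s\right) = -6 + b - s$)
$x{\left(Z \right)} = -86$ ($x{\left(Z \right)} = -341 - -255 = -341 + 255 = -86$)
$\frac{21509 + G{\left(-643,306 \right)}}{x{\left(n{\left(-5,26 \right)} \right)} - 386287} = \frac{21509 - 955}{-86 - 386287} = \frac{21509 - 955}{-386373} = \left(21509 - 955\right) \left(- \frac{1}{386373}\right) = 20554 \left(- \frac{1}{386373}\right) = - \frac{20554}{386373}$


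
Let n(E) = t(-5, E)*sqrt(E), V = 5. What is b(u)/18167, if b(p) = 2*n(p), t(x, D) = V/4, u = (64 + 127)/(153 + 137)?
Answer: sqrt(55390)/2107372 ≈ 0.00011168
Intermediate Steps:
u = 191/290 ≈ 0.65862
t(x, D) = 5/4
n(E) = 5*sqrt(E)/4
b(p) = 5*sqrt(p)/2 (b(p) = 2*(5*sqrt(p)/4) = 5*sqrt(p)/2)
b(u)/18167 = (5*sqrt(191/290)/2)/18167 = (5*(sqrt(55390)/290)/2)*(1/18167) = (sqrt(55390)/116)*(1/18167) = sqrt(55390)/2107372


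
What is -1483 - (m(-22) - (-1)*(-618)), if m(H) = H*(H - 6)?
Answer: -1481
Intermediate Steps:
m(H) = H*(-6 + H)
-1483 - (m(-22) - (-1)*(-618)) = -1483 - (-22*(-6 - 22) - (-1)*(-618)) = -1483 - (-22*(-28) - 1*618) = -1483 - (616 - 618) = -1483 - 1*(-2) = -1483 + 2 = -1481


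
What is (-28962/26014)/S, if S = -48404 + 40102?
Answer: 14481/107984114 ≈ 0.00013410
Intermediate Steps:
S = -8302
(-28962/26014)/S = -28962/26014/(-8302) = -28962*1/26014*(-1/8302) = -14481/13007*(-1/8302) = 14481/107984114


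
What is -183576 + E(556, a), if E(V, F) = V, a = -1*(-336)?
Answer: -183020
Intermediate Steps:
a = 336
-183576 + E(556, a) = -183576 + 556 = -183020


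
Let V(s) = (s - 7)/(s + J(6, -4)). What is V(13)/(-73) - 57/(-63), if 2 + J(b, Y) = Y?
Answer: 1369/1533 ≈ 0.89302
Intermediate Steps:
J(b, Y) = -2 + Y
V(s) = (-7 + s)/(-6 + s) (V(s) = (s - 7)/(s + (-2 - 4)) = (-7 + s)/(s - 6) = (-7 + s)/(-6 + s))
V(13)/(-73) - 57/(-63) = ((-7 + 13)/(-6 + 13))/(-73) - 57/(-63) = (6/7)*(-1/73) - 57*(-1/63) = ((⅐)*6)*(-1/73) + 19/21 = (6/7)*(-1/73) + 19/21 = -6/511 + 19/21 = 1369/1533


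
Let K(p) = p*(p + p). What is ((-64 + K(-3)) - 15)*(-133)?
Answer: 8113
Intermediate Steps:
K(p) = 2*p² (K(p) = p*(2*p) = 2*p²)
((-64 + K(-3)) - 15)*(-133) = ((-64 + 2*(-3)²) - 15)*(-133) = ((-64 + 2*9) - 15)*(-133) = ((-64 + 18) - 15)*(-133) = (-46 - 15)*(-133) = -61*(-133) = 8113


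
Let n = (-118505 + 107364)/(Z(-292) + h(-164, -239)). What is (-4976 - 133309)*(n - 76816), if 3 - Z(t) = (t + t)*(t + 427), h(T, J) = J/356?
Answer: 298151502635920500/28067869 ≈ 1.0623e+10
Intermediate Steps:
h(T, J) = J/356 (h(T, J) = J*(1/356) = J/356)
Z(t) = 3 - 2*t*(427 + t) (Z(t) = 3 - (t + t)*(t + 427) = 3 - 2*t*(427 + t))
n = -3966196/28067869 (n = (-118505 + 107364)/((3 - 854*(-292) - 2*(-292)²) + (1/356)*(-239)) = -11141/((3 + 249368 - 2*85264) - 239/356) = -11141/((3 + 249368 - 170528) - 239/356) = -11141/(78843 - 239/356) = -11141/28067869/356 = -11141*356/28067869 = -3966196/28067869 ≈ -0.14131)
(-4976 - 133309)*(n - 76816) = (-4976 - 133309)*(-3966196/28067869 - 76816) = -138285*(-2156065391300/28067869) = 298151502635920500/28067869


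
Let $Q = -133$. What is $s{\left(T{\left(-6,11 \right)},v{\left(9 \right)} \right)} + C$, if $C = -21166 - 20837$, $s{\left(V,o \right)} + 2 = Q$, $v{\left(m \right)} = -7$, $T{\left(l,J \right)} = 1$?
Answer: $-42138$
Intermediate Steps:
$s{\left(V,o \right)} = -135$ ($s{\left(V,o \right)} = -2 - 133 = -135$)
$C = -42003$ ($C = -21166 - 20837 = -42003$)
$s{\left(T{\left(-6,11 \right)},v{\left(9 \right)} \right)} + C = -135 - 42003 = -42138$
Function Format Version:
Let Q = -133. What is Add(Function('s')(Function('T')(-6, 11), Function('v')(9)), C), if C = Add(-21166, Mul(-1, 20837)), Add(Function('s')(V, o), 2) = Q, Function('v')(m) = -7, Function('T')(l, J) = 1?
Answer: -42138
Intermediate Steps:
Function('s')(V, o) = -135 (Function('s')(V, o) = Add(-2, -133) = -135)
C = -42003 (C = Add(-21166, -20837) = -42003)
Add(Function('s')(Function('T')(-6, 11), Function('v')(9)), C) = Add(-135, -42003) = -42138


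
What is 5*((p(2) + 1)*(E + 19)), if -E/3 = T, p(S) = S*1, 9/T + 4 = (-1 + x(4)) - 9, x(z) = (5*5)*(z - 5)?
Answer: 3840/13 ≈ 295.38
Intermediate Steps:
x(z) = -125 + 25*z (x(z) = 25*(-5 + z) = -125 + 25*z)
T = -3/13 (T = 9/(-4 + ((-1 + (-125 + 25*4)) - 9)) = 9/(-4 + ((-1 + (-125 + 100)) - 9)) = 9/(-4 + ((-1 - 25) - 9)) = 9/(-4 + (-26 - 9)) = 9/(-4 - 35) = 9/(-39) = 9*(-1/39) = -3/13 ≈ -0.23077)
p(S) = S
E = 9/13 (E = -3*(-3/13) = 9/13 ≈ 0.69231)
5*((p(2) + 1)*(E + 19)) = 5*((2 + 1)*(9/13 + 19)) = 5*(3*(256/13)) = 5*(768/13) = 3840/13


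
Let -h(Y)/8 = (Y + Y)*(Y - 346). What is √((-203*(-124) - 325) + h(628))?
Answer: I*√2808689 ≈ 1675.9*I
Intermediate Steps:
h(Y) = -16*Y*(-346 + Y) (h(Y) = -8*(Y + Y)*(Y - 346) = -8*2*Y*(-346 + Y) = -16*Y*(-346 + Y))
√((-203*(-124) - 325) + h(628)) = √((-203*(-124) - 325) + 16*628*(346 - 1*628)) = √((25172 - 325) + 16*628*(346 - 628)) = √(24847 + 16*628*(-282)) = √(24847 - 2833536) = √(-2808689) = I*√2808689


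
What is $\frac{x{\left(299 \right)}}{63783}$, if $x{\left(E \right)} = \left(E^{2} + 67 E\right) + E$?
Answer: $\frac{109733}{63783} \approx 1.7204$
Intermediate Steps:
$x{\left(E \right)} = E^{2} + 68 E$
$\frac{x{\left(299 \right)}}{63783} = \frac{299 \left(68 + 299\right)}{63783} = 299 \cdot 367 \cdot \frac{1}{63783} = 109733 \cdot \frac{1}{63783} = \frac{109733}{63783}$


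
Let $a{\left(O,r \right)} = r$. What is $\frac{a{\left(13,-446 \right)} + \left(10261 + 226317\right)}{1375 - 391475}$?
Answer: $- \frac{59033}{97525} \approx -0.60531$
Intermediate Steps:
$\frac{a{\left(13,-446 \right)} + \left(10261 + 226317\right)}{1375 - 391475} = \frac{-446 + \left(10261 + 226317\right)}{1375 - 391475} = \frac{-446 + 236578}{-390100} = 236132 \left(- \frac{1}{390100}\right) = - \frac{59033}{97525}$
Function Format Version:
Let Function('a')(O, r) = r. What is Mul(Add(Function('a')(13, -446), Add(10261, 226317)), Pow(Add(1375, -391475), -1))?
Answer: Rational(-59033, 97525) ≈ -0.60531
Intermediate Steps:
Mul(Add(Function('a')(13, -446), Add(10261, 226317)), Pow(Add(1375, -391475), -1)) = Mul(Add(-446, Add(10261, 226317)), Pow(Add(1375, -391475), -1)) = Mul(Add(-446, 236578), Pow(-390100, -1)) = Mul(236132, Rational(-1, 390100)) = Rational(-59033, 97525)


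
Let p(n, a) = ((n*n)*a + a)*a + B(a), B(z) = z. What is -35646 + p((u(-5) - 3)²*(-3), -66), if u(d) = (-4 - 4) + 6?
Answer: 24471144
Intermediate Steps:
u(d) = -2 (u(d) = -8 + 6 = -2)
p(n, a) = a + a*(a + a*n²) (p(n, a) = ((n*n)*a + a)*a + a = (n²*a + a)*a + a = (a*n² + a)*a + a = (a + a*n²)*a + a = a*(a + a*n²) + a = a + a*(a + a*n²))
-35646 + p((u(-5) - 3)²*(-3), -66) = -35646 - 66*(1 - 66 - 66*9*(-2 - 3)⁴) = -35646 - 66*(1 - 66 - 66*((-5)²*(-3))²) = -35646 - 66*(1 - 66 - 66*(25*(-3))²) = -35646 - 66*(1 - 66 - 66*(-75)²) = -35646 - 66*(1 - 66 - 66*5625) = -35646 - 66*(1 - 66 - 371250) = -35646 - 66*(-371315) = -35646 + 24506790 = 24471144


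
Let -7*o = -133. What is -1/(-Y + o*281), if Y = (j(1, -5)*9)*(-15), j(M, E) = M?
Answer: -1/5474 ≈ -0.00018268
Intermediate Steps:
o = 19 (o = -⅐*(-133) = 19)
Y = -135 (Y = (1*9)*(-15) = 9*(-15) = -135)
-1/(-Y + o*281) = -1/(-1*(-135) + 19*281) = -1/(135 + 5339) = -1/5474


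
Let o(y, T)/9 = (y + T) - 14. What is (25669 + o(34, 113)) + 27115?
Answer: 53981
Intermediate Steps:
o(y, T) = -126 + 9*T + 9*y (o(y, T) = 9*((y + T) - 14) = 9*((T + y) - 14) = 9*(-14 + T + y) = -126 + 9*T + 9*y)
(25669 + o(34, 113)) + 27115 = (25669 + (-126 + 9*113 + 9*34)) + 27115 = (25669 + (-126 + 1017 + 306)) + 27115 = (25669 + 1197) + 27115 = 26866 + 27115 = 53981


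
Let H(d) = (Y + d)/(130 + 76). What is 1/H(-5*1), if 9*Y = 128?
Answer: 1854/83 ≈ 22.337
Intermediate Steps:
Y = 128/9 (Y = (1/9)*128 = 128/9 ≈ 14.222)
H(d) = 64/927 + d/206 (H(d) = (128/9 + d)/(130 + 76) = (128/9 + d)/206 = (128/9 + d)*(1/206) = 64/927 + d/206)
1/H(-5*1) = 1/(64/927 + (-5*1)/206) = 1/(64/927 + (1/206)*(-5)) = 1/(64/927 - 5/206) = 1/(83/1854) = 1854/83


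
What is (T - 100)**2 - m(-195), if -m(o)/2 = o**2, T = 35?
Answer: 80275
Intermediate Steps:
m(o) = -2*o**2
(T - 100)**2 - m(-195) = (35 - 100)**2 - (-2)*(-195)**2 = (-65)**2 - (-2)*38025 = 4225 - 1*(-76050) = 4225 + 76050 = 80275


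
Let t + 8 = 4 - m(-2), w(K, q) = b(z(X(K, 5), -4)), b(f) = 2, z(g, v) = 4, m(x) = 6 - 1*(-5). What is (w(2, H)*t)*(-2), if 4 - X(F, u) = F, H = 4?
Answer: 60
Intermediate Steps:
m(x) = 11 (m(x) = 6 + 5 = 11)
X(F, u) = 4 - F
w(K, q) = 2
t = -15 (t = -8 + (4 - 1*11) = -8 + (4 - 11) = -8 - 7 = -15)
(w(2, H)*t)*(-2) = (2*(-15))*(-2) = -30*(-2) = 60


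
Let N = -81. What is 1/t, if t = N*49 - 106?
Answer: -1/4075 ≈ -0.00024540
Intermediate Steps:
t = -4075 (t = -81*49 - 106 = -3969 - 106 = -4075)
1/t = 1/(-4075) = -1/4075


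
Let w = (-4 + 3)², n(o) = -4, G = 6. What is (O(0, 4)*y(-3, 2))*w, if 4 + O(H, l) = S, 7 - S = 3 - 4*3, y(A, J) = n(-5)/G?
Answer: -8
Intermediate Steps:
y(A, J) = -⅔ (y(A, J) = -4/6 = -4*⅙ = -⅔)
w = 1 (w = (-1)² = 1)
S = 16 (S = 7 - (3 - 4*3) = 7 - (3 - 12) = 7 - 1*(-9) = 7 + 9 = 16)
O(H, l) = 12 (O(H, l) = -4 + 16 = 12)
(O(0, 4)*y(-3, 2))*w = (12*(-⅔))*1 = -8*1 = -8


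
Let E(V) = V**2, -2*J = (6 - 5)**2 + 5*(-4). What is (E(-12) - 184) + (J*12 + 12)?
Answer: 86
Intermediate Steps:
J = 19/2 (J = -((6 - 5)**2 + 5*(-4))/2 = -(1**2 - 20)/2 = -(1 - 20)/2 = -1/2*(-19) = 19/2 ≈ 9.5000)
(E(-12) - 184) + (J*12 + 12) = ((-12)**2 - 184) + ((19/2)*12 + 12) = (144 - 184) + (114 + 12) = -40 + 126 = 86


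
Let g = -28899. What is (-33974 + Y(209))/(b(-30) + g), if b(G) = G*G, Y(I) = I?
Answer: 11255/9333 ≈ 1.2059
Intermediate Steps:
b(G) = G²
(-33974 + Y(209))/(b(-30) + g) = (-33974 + 209)/((-30)² - 28899) = -33765/(900 - 28899) = -33765/(-27999) = -33765*(-1/27999) = 11255/9333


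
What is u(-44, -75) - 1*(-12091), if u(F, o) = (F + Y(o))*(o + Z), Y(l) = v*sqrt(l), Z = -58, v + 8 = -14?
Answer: 17943 + 14630*I*sqrt(3) ≈ 17943.0 + 25340.0*I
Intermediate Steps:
v = -22 (v = -8 - 14 = -22)
Y(l) = -22*sqrt(l)
u(F, o) = (-58 + o)*(F - 22*sqrt(o)) (u(F, o) = (F - 22*sqrt(o))*(o - 58) = (F - 22*sqrt(o))*(-58 + o) = (-58 + o)*(F - 22*sqrt(o)))
u(-44, -75) - 1*(-12091) = (-58*(-44) - (-8250)*I*sqrt(3) + 1276*sqrt(-75) - 44*(-75)) - 1*(-12091) = (2552 - (-8250)*I*sqrt(3) + 1276*(5*I*sqrt(3)) + 3300) + 12091 = (2552 + 8250*I*sqrt(3) + 6380*I*sqrt(3) + 3300) + 12091 = (5852 + 14630*I*sqrt(3)) + 12091 = 17943 + 14630*I*sqrt(3)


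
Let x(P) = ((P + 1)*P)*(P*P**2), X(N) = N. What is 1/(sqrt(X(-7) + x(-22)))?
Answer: -I*sqrt(4919383)/4919383 ≈ -0.00045086*I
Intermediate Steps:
x(P) = P**4*(1 + P) (x(P) = ((1 + P)*P)*P**3 = (P*(1 + P))*P**3 = P**4*(1 + P))
1/(sqrt(X(-7) + x(-22))) = 1/(sqrt(-7 + (-22)**4*(1 - 22))) = 1/(sqrt(-7 + 234256*(-21))) = 1/(sqrt(-7 - 4919376)) = 1/(sqrt(-4919383)) = 1/(I*sqrt(4919383)) = -I*sqrt(4919383)/4919383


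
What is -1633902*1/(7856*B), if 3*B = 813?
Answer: -816951/1064488 ≈ -0.76746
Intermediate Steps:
B = 271 (B = (1/3)*813 = 271)
-1633902*1/(7856*B) = -1633902/(271*7856) = -1633902/2128976 = -1633902*1/2128976 = -816951/1064488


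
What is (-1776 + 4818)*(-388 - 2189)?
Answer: -7839234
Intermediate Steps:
(-1776 + 4818)*(-388 - 2189) = 3042*(-2577) = -7839234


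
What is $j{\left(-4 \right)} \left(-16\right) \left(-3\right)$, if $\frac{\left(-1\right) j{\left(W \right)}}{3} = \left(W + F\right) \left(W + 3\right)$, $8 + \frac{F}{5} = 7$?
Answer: $-1296$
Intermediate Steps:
$F = -5$ ($F = -40 + 5 \cdot 7 = -40 + 35 = -5$)
$j{\left(W \right)} = - 3 \left(-5 + W\right) \left(3 + W\right)$ ($j{\left(W \right)} = - 3 \left(W - 5\right) \left(W + 3\right) = - 3 \left(-5 + W\right) \left(3 + W\right)$)
$j{\left(-4 \right)} \left(-16\right) \left(-3\right) = \left(45 - 3 \left(-4\right)^{2} + 6 \left(-4\right)\right) \left(-16\right) \left(-3\right) = \left(45 - 48 - 24\right) \left(-16\right) \left(-3\right) = \left(-27\right) \left(-16\right) \left(-3\right) = 432 \left(-3\right) = -1296$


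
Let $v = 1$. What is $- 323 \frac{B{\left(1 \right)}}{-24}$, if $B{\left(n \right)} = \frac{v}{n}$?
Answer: $\frac{323}{24} \approx 13.458$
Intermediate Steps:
$B{\left(n \right)} = \frac{1}{n}$ ($B{\left(n \right)} = 1 \frac{1}{n} = \frac{1}{n}$)
$- 323 \frac{B{\left(1 \right)}}{-24} = - 323 \frac{1}{1 \left(-24\right)} = - 323 \cdot 1 \left(- \frac{1}{24}\right) = \left(-323\right) \left(- \frac{1}{24}\right) = \frac{323}{24}$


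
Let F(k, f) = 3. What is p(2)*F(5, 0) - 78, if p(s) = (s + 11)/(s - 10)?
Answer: -663/8 ≈ -82.875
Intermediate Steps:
p(s) = (11 + s)/(-10 + s)
p(2)*F(5, 0) - 78 = ((11 + 2)/(-10 + 2))*3 - 78 = (13/(-8))*3 - 78 = -1/8*13*3 - 78 = -13/8*3 - 78 = -39/8 - 78 = -663/8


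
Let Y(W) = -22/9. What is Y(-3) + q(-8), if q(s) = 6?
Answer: 32/9 ≈ 3.5556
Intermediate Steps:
Y(W) = -22/9 (Y(W) = -22*1/9 = -22/9)
Y(-3) + q(-8) = -22/9 + 6 = 32/9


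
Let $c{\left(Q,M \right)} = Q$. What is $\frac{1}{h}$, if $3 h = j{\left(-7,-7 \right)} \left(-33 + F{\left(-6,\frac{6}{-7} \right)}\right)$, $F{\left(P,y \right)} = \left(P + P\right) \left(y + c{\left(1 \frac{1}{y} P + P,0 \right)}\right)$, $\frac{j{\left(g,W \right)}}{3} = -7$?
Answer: $\frac{1}{243} \approx 0.0041152$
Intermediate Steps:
$j{\left(g,W \right)} = -21$ ($j{\left(g,W \right)} = 3 \left(-7\right) = -21$)
$F{\left(P,y \right)} = 2 P \left(P + y + \frac{P}{y}\right)$ ($F{\left(P,y \right)} = \left(P + P\right) \left(y + \left(1 \frac{1}{y} P + P\right)\right) = 2 P \left(y + \left(\frac{P}{y} + P\right)\right) = 2 P \left(y + \left(P + \frac{P}{y}\right)\right) = 2 P \left(P + y + \frac{P}{y}\right)$)
$h = 243$ ($h = \frac{\left(-21\right) \left(-33 + 2 \left(-6\right) \frac{1}{6 \frac{1}{-7}} \left(\left(\frac{6}{-7}\right)^{2} - 6 \left(1 + \frac{6}{-7}\right)\right)\right)}{3} = \frac{\left(-21\right) \left(-33 + 2 \left(-6\right) \frac{1}{6 \left(- \frac{1}{7}\right)} \left(\left(6 \left(- \frac{1}{7}\right)\right)^{2} - 6 \left(1 + 6 \left(- \frac{1}{7}\right)\right)\right)\right)}{3} = \frac{\left(-21\right) \left(-33 + 2 \left(-6\right) \frac{1}{- \frac{6}{7}} \left(\left(- \frac{6}{7}\right)^{2} - 6 \left(1 - \frac{6}{7}\right)\right)\right)}{3} = \frac{\left(-21\right) \left(-33 + 2 \left(-6\right) \left(- \frac{7}{6}\right) \left(\frac{36}{49} - \frac{6}{7}\right)\right)}{3} = \frac{\left(-21\right) \left(-33 + 2 \left(-6\right) \left(- \frac{7}{6}\right) \left(- \frac{6}{49}\right)\right)}{3} = \frac{\left(-21\right) \left(-33 - \frac{12}{7}\right)}{3} = \frac{\left(-21\right) \left(- \frac{243}{7}\right)}{3} = \frac{1}{3} \cdot 729 = 243$)
$\frac{1}{h} = \frac{1}{243}$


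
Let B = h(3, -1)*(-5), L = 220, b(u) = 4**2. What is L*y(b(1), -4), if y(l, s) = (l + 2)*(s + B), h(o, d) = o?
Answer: -75240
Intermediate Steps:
b(u) = 16
B = -15 (B = 3*(-5) = -15)
y(l, s) = (-15 + s)*(2 + l) (y(l, s) = (l + 2)*(s - 15) = (2 + l)*(-15 + s) = (-15 + s)*(2 + l))
L*y(b(1), -4) = 220*(-30 - 15*16 + 2*(-4) + 16*(-4)) = 220*(-30 - 240 - 8 - 64) = 220*(-342) = -75240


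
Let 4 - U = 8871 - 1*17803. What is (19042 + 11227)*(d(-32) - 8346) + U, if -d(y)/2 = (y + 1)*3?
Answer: -246986104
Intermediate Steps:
d(y) = -6 - 6*y (d(y) = -2*(y + 1)*3 = -2*(1 + y)*3 = -2*(3 + 3*y) = -6 - 6*y)
U = 8936 (U = 4 - (8871 - 1*17803) = 4 - (8871 - 17803) = 4 - 1*(-8932) = 4 + 8932 = 8936)
(19042 + 11227)*(d(-32) - 8346) + U = (19042 + 11227)*((-6 - 6*(-32)) - 8346) + 8936 = 30269*((-6 + 192) - 8346) + 8936 = 30269*(186 - 8346) + 8936 = 30269*(-8160) + 8936 = -246995040 + 8936 = -246986104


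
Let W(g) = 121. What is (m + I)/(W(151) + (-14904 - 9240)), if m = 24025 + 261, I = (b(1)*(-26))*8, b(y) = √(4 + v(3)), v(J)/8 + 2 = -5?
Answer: -24286/24023 + 416*I*√13/24023 ≈ -1.0109 + 0.062436*I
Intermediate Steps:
v(J) = -56 (v(J) = -16 + 8*(-5) = -16 - 40 = -56)
b(y) = 2*I*√13 (b(y) = √(4 - 56) = √(-52) = 2*I*√13)
I = -416*I*√13 (I = ((2*I*√13)*(-26))*8 = -52*I*√13*8 = -416*I*√13 ≈ -1499.9*I)
m = 24286
(m + I)/(W(151) + (-14904 - 9240)) = (24286 - 416*I*√13)/(121 + (-14904 - 9240)) = (24286 - 416*I*√13)/(121 - 24144) = (24286 - 416*I*√13)/(-24023) = (24286 - 416*I*√13)*(-1/24023) = -24286/24023 + 416*I*√13/24023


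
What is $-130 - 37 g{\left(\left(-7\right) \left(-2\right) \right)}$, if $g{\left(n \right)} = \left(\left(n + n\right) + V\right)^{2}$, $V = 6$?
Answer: $-42902$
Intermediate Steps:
$g{\left(n \right)} = \left(6 + 2 n\right)^{2}$ ($g{\left(n \right)} = \left(\left(n + n\right) + 6\right)^{2} = \left(2 n + 6\right)^{2} = \left(6 + 2 n\right)^{2}$)
$-130 - 37 g{\left(\left(-7\right) \left(-2\right) \right)} = -130 - 37 \cdot 4 \left(3 - -14\right)^{2} = -130 - 37 \cdot 4 \left(3 + 14\right)^{2} = -130 - 37 \cdot 4 \cdot 17^{2} = -130 - 37 \cdot 4 \cdot 289 = -130 - 42772 = -42902$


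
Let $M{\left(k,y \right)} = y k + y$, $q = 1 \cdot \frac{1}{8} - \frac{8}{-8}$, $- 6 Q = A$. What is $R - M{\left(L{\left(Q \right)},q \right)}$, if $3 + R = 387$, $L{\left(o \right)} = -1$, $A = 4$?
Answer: $384$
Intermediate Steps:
$Q = - \frac{2}{3}$ ($Q = \left(- \frac{1}{6}\right) 4 = - \frac{2}{3} \approx -0.66667$)
$R = 384$ ($R = -3 + 387 = 384$)
$q = \frac{9}{8}$ ($q = 1 \cdot \frac{1}{8} - -1 = \frac{1}{8} + 1 = \frac{9}{8} \approx 1.125$)
$M{\left(k,y \right)} = y + k y$ ($M{\left(k,y \right)} = k y + y = y + k y$)
$R - M{\left(L{\left(Q \right)},q \right)} = 384 - \frac{9 \left(1 - 1\right)}{8} = 384 - \frac{9}{8} \cdot 0 = 384 - 0 = 384 + 0 = 384$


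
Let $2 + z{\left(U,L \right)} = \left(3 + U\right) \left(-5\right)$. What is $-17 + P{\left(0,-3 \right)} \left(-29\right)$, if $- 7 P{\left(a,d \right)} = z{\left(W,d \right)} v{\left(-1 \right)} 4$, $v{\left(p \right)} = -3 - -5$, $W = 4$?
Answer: $- \frac{8703}{7} \approx -1243.3$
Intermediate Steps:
$z{\left(U,L \right)} = -17 - 5 U$ ($z{\left(U,L \right)} = -2 + \left(3 + U\right) \left(-5\right) = -2 - \left(15 + 5 U\right) = -17 - 5 U$)
$v{\left(p \right)} = 2$ ($v{\left(p \right)} = -3 + 5 = 2$)
$P{\left(a,d \right)} = \frac{296}{7}$ ($P{\left(a,d \right)} = - \frac{\left(-17 - 20\right) 2 \cdot 4}{7} = - \frac{\left(-37\right) 2 \cdot 4}{7} = - \frac{\left(-74\right) 4}{7} = \left(- \frac{1}{7}\right) \left(-296\right) = \frac{296}{7}$)
$-17 + P{\left(0,-3 \right)} \left(-29\right) = -17 + \frac{296}{7} \left(-29\right) = -17 - \frac{8584}{7} = - \frac{8703}{7}$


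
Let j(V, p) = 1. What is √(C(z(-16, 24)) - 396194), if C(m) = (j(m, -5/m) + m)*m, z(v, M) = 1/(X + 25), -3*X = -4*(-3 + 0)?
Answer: 2*I*√43680383/21 ≈ 629.44*I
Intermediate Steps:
X = -4 (X = -(-4)*(-3 + 0)/3 = -(-4)*(-3)/3 = -⅓*12 = -4)
z(v, M) = 1/21 (z(v, M) = 1/(-4 + 25) = 1/21)
C(m) = m*(1 + m) (C(m) = (1 + m)*m = m*(1 + m))
√(C(z(-16, 24)) - 396194) = √((1 + 1/21)/21 - 396194) = √((1/21)*(22/21) - 396194) = √(22/441 - 396194) = √(-174721532/441) = 2*I*√43680383/21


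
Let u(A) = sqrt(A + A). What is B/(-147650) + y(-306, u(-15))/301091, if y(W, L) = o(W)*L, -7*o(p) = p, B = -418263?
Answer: 418263/147650 + 306*I*sqrt(30)/2107637 ≈ 2.8328 + 0.00079522*I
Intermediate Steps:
u(A) = sqrt(2)*sqrt(A) (u(A) = sqrt(2*A) = sqrt(2)*sqrt(A))
o(p) = -p/7
y(W, L) = -L*W/7 (y(W, L) = (-W/7)*L = -L*W/7)
B/(-147650) + y(-306, u(-15))/301091 = -418263/(-147650) - 1/7*sqrt(2)*sqrt(-15)*(-306)/301091 = -418263*(-1/147650) - 1/7*sqrt(2)*(I*sqrt(15))*(-306)*(1/301091) = 418263/147650 - 1/7*I*sqrt(30)*(-306)*(1/301091) = 418263/147650 + (306*I*sqrt(30)/7)*(1/301091) = 418263/147650 + 306*I*sqrt(30)/2107637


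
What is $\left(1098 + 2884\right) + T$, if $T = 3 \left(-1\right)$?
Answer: $3979$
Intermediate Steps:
$T = -3$
$\left(1098 + 2884\right) + T = \left(1098 + 2884\right) - 3 = 3982 - 3 = 3979$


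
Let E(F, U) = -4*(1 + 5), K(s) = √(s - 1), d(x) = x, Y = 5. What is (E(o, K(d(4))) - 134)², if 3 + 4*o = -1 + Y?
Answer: 24964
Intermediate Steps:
K(s) = √(-1 + s)
o = ¼ (o = -¾ + (-1 + 5)/4 = -¾ + (¼)*4 = -¾ + 1 = ¼ ≈ 0.25000)
E(F, U) = -24 (E(F, U) = -4*6 = -24)
(E(o, K(d(4))) - 134)² = (-24 - 134)² = (-158)² = 24964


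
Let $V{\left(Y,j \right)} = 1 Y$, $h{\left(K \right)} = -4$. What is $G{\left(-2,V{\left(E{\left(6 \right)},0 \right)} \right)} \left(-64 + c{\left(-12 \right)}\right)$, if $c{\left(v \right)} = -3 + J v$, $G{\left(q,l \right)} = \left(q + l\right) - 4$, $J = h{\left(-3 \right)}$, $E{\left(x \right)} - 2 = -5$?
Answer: $171$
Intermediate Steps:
$E{\left(x \right)} = -3$ ($E{\left(x \right)} = 2 - 5 = -3$)
$J = -4$
$V{\left(Y,j \right)} = Y$
$G{\left(q,l \right)} = -4 + l + q$ ($G{\left(q,l \right)} = \left(l + q\right) - 4 = -4 + l + q$)
$c{\left(v \right)} = -3 - 4 v$
$G{\left(-2,V{\left(E{\left(6 \right)},0 \right)} \right)} \left(-64 + c{\left(-12 \right)}\right) = \left(-4 - 3 - 2\right) \left(-64 - -45\right) = - 9 \left(-64 + \left(-3 + 48\right)\right) = - 9 \left(-64 + 45\right) = \left(-9\right) \left(-19\right) = 171$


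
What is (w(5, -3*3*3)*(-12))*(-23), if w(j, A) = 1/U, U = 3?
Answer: 92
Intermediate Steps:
w(j, A) = ⅓ (w(j, A) = 1/3 = ⅓)
(w(5, -3*3*3)*(-12))*(-23) = ((⅓)*(-12))*(-23) = -4*(-23) = 92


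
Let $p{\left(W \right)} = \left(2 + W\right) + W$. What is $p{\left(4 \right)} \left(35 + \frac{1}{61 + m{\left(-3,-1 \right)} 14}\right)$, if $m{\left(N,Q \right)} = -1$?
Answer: $\frac{16460}{47} \approx 350.21$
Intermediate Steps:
$p{\left(W \right)} = 2 + 2 W$
$p{\left(4 \right)} \left(35 + \frac{1}{61 + m{\left(-3,-1 \right)} 14}\right) = \left(2 + 2 \cdot 4\right) \left(35 + \frac{1}{61 - 14}\right) = \left(2 + 8\right) \left(35 + \frac{1}{61 - 14}\right) = 10 \left(35 + \frac{1}{47}\right) = 10 \cdot \frac{1646}{47} = \frac{16460}{47}$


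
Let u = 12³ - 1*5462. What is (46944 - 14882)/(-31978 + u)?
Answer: -16031/17856 ≈ -0.89779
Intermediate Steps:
u = -3734 (u = 1728 - 5462 = -3734)
(46944 - 14882)/(-31978 + u) = (46944 - 14882)/(-31978 - 3734) = 32062/(-35712) = 32062*(-1/35712) = -16031/17856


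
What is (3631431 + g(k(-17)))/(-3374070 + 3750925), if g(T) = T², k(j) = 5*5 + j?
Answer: 726299/75371 ≈ 9.6363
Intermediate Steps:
k(j) = 25 + j
(3631431 + g(k(-17)))/(-3374070 + 3750925) = (3631431 + (25 - 17)²)/(-3374070 + 3750925) = (3631431 + 8²)/376855 = (3631431 + 64)*(1/376855) = 3631495*(1/376855) = 726299/75371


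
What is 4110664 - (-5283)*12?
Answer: 4174060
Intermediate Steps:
4110664 - (-5283)*12 = 4110664 - 1*(-63396) = 4110664 + 63396 = 4174060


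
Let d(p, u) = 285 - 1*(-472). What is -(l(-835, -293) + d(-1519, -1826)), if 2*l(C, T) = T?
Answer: -1221/2 ≈ -610.50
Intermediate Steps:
d(p, u) = 757 (d(p, u) = 285 + 472 = 757)
l(C, T) = T/2
-(l(-835, -293) + d(-1519, -1826)) = -((1/2)*(-293) + 757) = -(-293/2 + 757) = -1*1221/2 = -1221/2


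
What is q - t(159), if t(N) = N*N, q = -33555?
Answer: -58836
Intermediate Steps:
t(N) = N²
q - t(159) = -33555 - 1*159² = -33555 - 1*25281 = -33555 - 25281 = -58836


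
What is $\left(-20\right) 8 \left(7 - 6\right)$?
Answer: $-160$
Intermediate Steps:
$\left(-20\right) 8 \left(7 - 6\right) = - 160 \left(7 - 6\right) = \left(-160\right) 1 = -160$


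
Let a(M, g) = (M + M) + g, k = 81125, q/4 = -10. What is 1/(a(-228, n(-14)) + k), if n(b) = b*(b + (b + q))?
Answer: 1/81621 ≈ 1.2252e-5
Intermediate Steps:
q = -40 (q = 4*(-10) = -40)
n(b) = b*(-40 + 2*b) (n(b) = b*(b + (b - 40)) = b*(b + (-40 + b)) = b*(-40 + 2*b))
a(M, g) = g + 2*M (a(M, g) = 2*M + g = g + 2*M)
1/(a(-228, n(-14)) + k) = 1/((2*(-14)*(-20 - 14) + 2*(-228)) + 81125) = 1/((2*(-14)*(-34) - 456) + 81125) = 1/((952 - 456) + 81125) = 1/(496 + 81125) = 1/81621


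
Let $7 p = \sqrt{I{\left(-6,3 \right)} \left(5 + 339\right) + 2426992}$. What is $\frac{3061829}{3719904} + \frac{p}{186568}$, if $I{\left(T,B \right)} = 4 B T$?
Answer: $\frac{3061829}{3719904} + \frac{\sqrt{150139}}{326494} \approx 0.82428$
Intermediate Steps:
$I{\left(T,B \right)} = 4 B T$
$p = \frac{4 \sqrt{150139}}{7}$ ($p = \frac{\sqrt{4 \cdot 3 \left(-6\right) \left(5 + 339\right) + 2426992}}{7} = \frac{\sqrt{\left(-72\right) 344 + 2426992}}{7} = \frac{\sqrt{-24768 + 2426992}}{7} = \frac{\sqrt{2402224}}{7} = \frac{4 \sqrt{150139}}{7} \approx 221.42$)
$\frac{3061829}{3719904} + \frac{p}{186568} = \frac{3061829}{3719904} + \frac{\frac{4}{7} \sqrt{150139}}{186568} = 3061829 \cdot \frac{1}{3719904} + \frac{4 \sqrt{150139}}{7} \cdot \frac{1}{186568} = \frac{3061829}{3719904} + \frac{\sqrt{150139}}{326494}$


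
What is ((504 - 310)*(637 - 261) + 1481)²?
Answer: 5539080625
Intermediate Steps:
((504 - 310)*(637 - 261) + 1481)² = (194*376 + 1481)² = (72944 + 1481)² = 74425² = 5539080625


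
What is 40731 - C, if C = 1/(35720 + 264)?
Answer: 1465664303/35984 ≈ 40731.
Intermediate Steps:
C = 1/35984 ≈ 2.7790e-5
40731 - C = 40731 - 1*1/35984 = 40731 - 1/35984 = 1465664303/35984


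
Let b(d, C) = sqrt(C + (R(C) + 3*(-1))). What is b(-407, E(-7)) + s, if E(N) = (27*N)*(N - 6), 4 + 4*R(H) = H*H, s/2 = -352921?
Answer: -705842 + sqrt(6046661)/2 ≈ -7.0461e+5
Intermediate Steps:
s = -705842 (s = 2*(-352921) = -705842)
R(H) = -1 + H**2/4 (R(H) = -1 + (H*H)/4 = -1 + H**2/4)
E(N) = 27*N*(-6 + N) (E(N) = (27*N)*(-6 + N) = 27*N*(-6 + N))
b(d, C) = sqrt(-4 + C + C**2/4) (b(d, C) = sqrt(C + ((-1 + C**2/4) + 3*(-1))) = sqrt(C + ((-1 + C**2/4) - 3)) = sqrt(C + (-4 + C**2/4)) = sqrt(-4 + C + C**2/4))
b(-407, E(-7)) + s = sqrt(-16 + (27*(-7)*(-6 - 7))**2 + 4*(27*(-7)*(-6 - 7)))/2 - 705842 = sqrt(-16 + (27*(-7)*(-13))**2 + 4*(27*(-7)*(-13)))/2 - 705842 = sqrt(-16 + 2457**2 + 4*2457)/2 - 705842 = sqrt(-16 + 6036849 + 9828)/2 - 705842 = sqrt(6046661)/2 - 705842 = -705842 + sqrt(6046661)/2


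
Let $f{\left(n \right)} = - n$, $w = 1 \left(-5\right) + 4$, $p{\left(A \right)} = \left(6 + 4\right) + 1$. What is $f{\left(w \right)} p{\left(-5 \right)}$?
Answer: $11$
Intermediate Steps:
$p{\left(A \right)} = 11$ ($p{\left(A \right)} = 10 + 1 = 11$)
$w = -1$ ($w = -5 + 4 = -1$)
$f{\left(w \right)} p{\left(-5 \right)} = \left(-1\right) \left(-1\right) 11 = 1 \cdot 11 = 11$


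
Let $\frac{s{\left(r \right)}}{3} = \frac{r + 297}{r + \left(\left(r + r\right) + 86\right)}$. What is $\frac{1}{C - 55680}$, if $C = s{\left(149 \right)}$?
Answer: $- \frac{533}{29676102} \approx -1.7961 \cdot 10^{-5}$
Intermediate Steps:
$s{\left(r \right)} = \frac{3 \left(297 + r\right)}{86 + 3 r}$ ($s{\left(r \right)} = 3 \frac{r + 297}{r + \left(\left(r + r\right) + 86\right)} = 3 \frac{297 + r}{r + \left(2 r + 86\right)} = 3 \frac{297 + r}{r + \left(86 + 2 r\right)} = 3 \frac{297 + r}{86 + 3 r} = \frac{3 \left(297 + r\right)}{86 + 3 r}$)
$C = \frac{1338}{533}$ ($C = \frac{3 \left(297 + 149\right)}{86 + 3 \cdot 149} = 3 \frac{1}{86 + 447} \cdot 446 = 3 \cdot \frac{1}{533} \cdot 446 = \frac{1338}{533} \approx 2.5103$)
$\frac{1}{C - 55680} = \frac{1}{\frac{1338}{533} - 55680} = \frac{1}{- \frac{29676102}{533}} = - \frac{533}{29676102}$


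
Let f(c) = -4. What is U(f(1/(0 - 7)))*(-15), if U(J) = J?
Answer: 60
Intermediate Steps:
U(f(1/(0 - 7)))*(-15) = -4*(-15) = 60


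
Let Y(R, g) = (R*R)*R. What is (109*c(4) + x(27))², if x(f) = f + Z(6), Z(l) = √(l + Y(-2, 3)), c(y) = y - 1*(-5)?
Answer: (1008 + I*√2)² ≈ 1.0161e+6 + 2851.0*I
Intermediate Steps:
c(y) = 5 + y (c(y) = y + 5 = 5 + y)
Y(R, g) = R³ (Y(R, g) = R²*R = R³)
Z(l) = √(-8 + l) (Z(l) = √(l + (-2)³) = √(l - 8) = √(-8 + l))
x(f) = f + I*√2 (x(f) = f + √(-8 + 6) = f + √(-2) = f + I*√2)
(109*c(4) + x(27))² = (109*(5 + 4) + (27 + I*√2))² = (109*9 + (27 + I*√2))² = (981 + (27 + I*√2))² = (1008 + I*√2)²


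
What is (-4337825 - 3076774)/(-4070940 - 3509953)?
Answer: 7414599/7580893 ≈ 0.97806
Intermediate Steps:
(-4337825 - 3076774)/(-4070940 - 3509953) = -7414599/(-7580893) = -7414599*(-1/7580893) = 7414599/7580893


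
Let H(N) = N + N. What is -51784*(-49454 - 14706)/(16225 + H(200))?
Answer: 664492288/3325 ≈ 1.9985e+5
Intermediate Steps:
H(N) = 2*N
-51784*(-49454 - 14706)/(16225 + H(200)) = -51784*(-49454 - 14706)/(16225 + 2*200) = -51784*(-64160/(16225 + 400)) = -51784/(16625*(-1/64160)) = -51784/(-3325/12832) = -51784*(-12832/3325) = 664492288/3325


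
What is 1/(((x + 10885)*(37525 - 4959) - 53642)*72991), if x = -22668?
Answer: -1/28012399850620 ≈ -3.5698e-14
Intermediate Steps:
1/(((x + 10885)*(37525 - 4959) - 53642)*72991) = 1/(((-22668 + 10885)*(37525 - 4959) - 53642)*72991) = (1/72991)/(-11783*32566 - 53642) = (1/72991)/(-383725178 - 53642) = (1/72991)/(-383778820) = -1/383778820*1/72991 = -1/28012399850620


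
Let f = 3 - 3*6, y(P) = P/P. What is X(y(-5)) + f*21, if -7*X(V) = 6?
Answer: -2211/7 ≈ -315.86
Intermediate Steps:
y(P) = 1
X(V) = -6/7 (X(V) = -⅐*6 = -6/7)
f = -15 (f = 3 - 18 = -15)
X(y(-5)) + f*21 = -6/7 - 15*21 = -6/7 - 315 = -2211/7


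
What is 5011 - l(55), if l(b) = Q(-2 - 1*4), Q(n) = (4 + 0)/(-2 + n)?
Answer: 10023/2 ≈ 5011.5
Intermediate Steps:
Q(n) = 4/(-2 + n)
l(b) = -½ (l(b) = 4/(-2 + (-2 - 1*4)) = 4/(-2 + (-2 - 4)) = 4/(-2 - 6) = 4/(-8) = 4*(-⅛) = -½)
5011 - l(55) = 5011 - 1*(-½) = 5011 + ½ = 10023/2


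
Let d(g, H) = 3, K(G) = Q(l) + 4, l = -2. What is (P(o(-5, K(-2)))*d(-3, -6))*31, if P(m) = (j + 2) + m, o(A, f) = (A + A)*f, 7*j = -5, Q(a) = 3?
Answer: -44733/7 ≈ -6390.4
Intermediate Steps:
K(G) = 7 (K(G) = 3 + 4 = 7)
j = -5/7 (j = (⅐)*(-5) = -5/7 ≈ -0.71429)
o(A, f) = 2*A*f (o(A, f) = (2*A)*f = 2*A*f)
P(m) = 9/7 + m (P(m) = (-5/7 + 2) + m = 9/7 + m)
(P(o(-5, K(-2)))*d(-3, -6))*31 = ((9/7 + 2*(-5)*7)*3)*31 = ((9/7 - 70)*3)*31 = -481/7*3*31 = -1443/7*31 = -44733/7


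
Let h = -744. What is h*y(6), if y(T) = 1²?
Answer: -744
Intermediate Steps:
y(T) = 1
h*y(6) = -744*1 = -744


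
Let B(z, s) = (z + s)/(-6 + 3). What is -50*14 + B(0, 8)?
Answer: -2108/3 ≈ -702.67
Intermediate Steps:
B(z, s) = -s/3 - z/3 (B(z, s) = (s + z)/(-3) = (s + z)*(-⅓) = -s/3 - z/3)
-50*14 + B(0, 8) = -50*14 + (-⅓*8 - ⅓*0) = -700 + (-8/3 + 0) = -700 - 8/3 = -2108/3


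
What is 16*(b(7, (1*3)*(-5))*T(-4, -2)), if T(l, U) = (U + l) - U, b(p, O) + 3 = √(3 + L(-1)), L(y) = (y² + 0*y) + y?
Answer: 192 - 64*√3 ≈ 81.149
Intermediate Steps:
L(y) = y + y² (L(y) = (y² + 0) + y = y² + y = y + y²)
b(p, O) = -3 + √3 (b(p, O) = -3 + √(3 - (1 - 1)) = -3 + √(3 - 1*0) = -3 + √(3 + 0) = -3 + √3)
T(l, U) = l
16*(b(7, (1*3)*(-5))*T(-4, -2)) = 16*((-3 + √3)*(-4)) = 16*(12 - 4*√3) = 192 - 64*√3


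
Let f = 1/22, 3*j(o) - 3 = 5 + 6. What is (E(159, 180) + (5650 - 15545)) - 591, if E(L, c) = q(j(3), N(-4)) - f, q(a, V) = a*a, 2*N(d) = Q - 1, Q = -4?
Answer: -2071925/198 ≈ -10464.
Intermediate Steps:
N(d) = -5/2 (N(d) = (-4 - 1)/2 = (½)*(-5) = -5/2)
j(o) = 14/3 (j(o) = 1 + (5 + 6)/3 = 1 + (⅓)*11 = 1 + 11/3 = 14/3)
f = 1/22 (f = 1*(1/22) = 1/22 ≈ 0.045455)
q(a, V) = a²
E(L, c) = 4303/198 (E(L, c) = (14/3)² - 1*1/22 = 196/9 - 1/22 = 4303/198)
(E(159, 180) + (5650 - 15545)) - 591 = (4303/198 + (5650 - 15545)) - 591 = (4303/198 - 9895) - 591 = -1954907/198 - 591 = -2071925/198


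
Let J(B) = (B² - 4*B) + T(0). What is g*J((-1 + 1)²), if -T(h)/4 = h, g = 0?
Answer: 0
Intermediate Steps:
T(h) = -4*h
J(B) = B² - 4*B (J(B) = (B² - 4*B) - 4*0 = (B² - 4*B) + 0 = B² - 4*B)
g*J((-1 + 1)²) = 0*((-1 + 1)²*(-4 + (-1 + 1)²)) = 0*(0²*(-4 + 0²)) = 0*(0*(-4 + 0)) = 0*(0*(-4)) = 0*0 = 0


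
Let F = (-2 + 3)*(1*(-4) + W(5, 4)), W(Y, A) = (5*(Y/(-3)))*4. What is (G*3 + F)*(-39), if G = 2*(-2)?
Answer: 1924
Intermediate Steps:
G = -4
W(Y, A) = -20*Y/3 (W(Y, A) = (5*(Y*(-⅓)))*4 = (5*(-Y/3))*4 = -5*Y/3*4 = -20*Y/3)
F = -112/3 (F = (-2 + 3)*(1*(-4) - 20/3*5) = 1*(-4 - 100/3) = 1*(-112/3) = -112/3 ≈ -37.333)
(G*3 + F)*(-39) = (-4*3 - 112/3)*(-39) = (-12 - 112/3)*(-39) = -148/3*(-39) = 1924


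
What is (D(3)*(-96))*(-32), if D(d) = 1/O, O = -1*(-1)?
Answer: 3072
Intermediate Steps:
O = 1
D(d) = 1 (D(d) = 1/1 = 1)
(D(3)*(-96))*(-32) = (1*(-96))*(-32) = -96*(-32) = 3072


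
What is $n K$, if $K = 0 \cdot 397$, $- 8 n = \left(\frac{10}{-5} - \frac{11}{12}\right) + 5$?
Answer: $0$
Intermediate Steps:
$n = - \frac{25}{96}$ ($n = - \frac{\left(\frac{10}{-5} - \frac{11}{12}\right) + 5}{8} = - \frac{\left(10 \left(- \frac{1}{5}\right) - \frac{11}{12}\right) + 5}{8} = - \frac{\left(-2 - \frac{11}{12}\right) + 5}{8} = - \frac{- \frac{35}{12} + 5}{8} = \left(- \frac{1}{8}\right) \frac{25}{12} = - \frac{25}{96} \approx -0.26042$)
$K = 0$
$n K = \left(- \frac{25}{96}\right) 0 = 0$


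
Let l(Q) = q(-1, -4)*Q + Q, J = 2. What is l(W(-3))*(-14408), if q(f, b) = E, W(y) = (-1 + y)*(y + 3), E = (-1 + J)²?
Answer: 0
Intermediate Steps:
E = 1 (E = (-1 + 2)² = 1² = 1)
W(y) = (-1 + y)*(3 + y)
q(f, b) = 1
l(Q) = 2*Q (l(Q) = 1*Q + Q = Q + Q = 2*Q)
l(W(-3))*(-14408) = (2*(-3 + (-3)² + 2*(-3)))*(-14408) = (2*(-3 + 9 - 6))*(-14408) = (2*0)*(-14408) = 0*(-14408) = 0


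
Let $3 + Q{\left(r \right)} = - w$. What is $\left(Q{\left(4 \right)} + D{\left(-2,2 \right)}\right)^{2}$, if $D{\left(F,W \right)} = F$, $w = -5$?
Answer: $0$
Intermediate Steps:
$Q{\left(r \right)} = 2$ ($Q{\left(r \right)} = -3 - -5 = -3 + 5 = 2$)
$\left(Q{\left(4 \right)} + D{\left(-2,2 \right)}\right)^{2} = \left(2 - 2\right)^{2} = 0^{2} = 0$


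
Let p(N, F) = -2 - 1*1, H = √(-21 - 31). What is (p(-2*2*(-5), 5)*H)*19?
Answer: -114*I*√13 ≈ -411.03*I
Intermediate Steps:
H = 2*I*√13 (H = √(-52) = 2*I*√13 ≈ 7.2111*I)
p(N, F) = -3 (p(N, F) = -2 - 1 = -3)
(p(-2*2*(-5), 5)*H)*19 = -6*I*√13*19 = -114*I*√13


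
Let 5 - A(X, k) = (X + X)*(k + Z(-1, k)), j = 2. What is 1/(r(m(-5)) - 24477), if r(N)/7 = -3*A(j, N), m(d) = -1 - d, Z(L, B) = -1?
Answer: -1/24330 ≈ -4.1102e-5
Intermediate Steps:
A(X, k) = 5 - 2*X*(-1 + k) (A(X, k) = 5 - (X + X)*(k - 1) = 5 - 2*X*(-1 + k))
r(N) = -189 + 84*N (r(N) = 7*(-3*(5 + 2*2 - 2*2*N)) = 7*(-3*(5 + 4 - 4*N)) = 7*(-3*(9 - 4*N)) = 7*(-27 + 12*N) = -189 + 84*N)
1/(r(m(-5)) - 24477) = 1/((-189 + 84*(-1 - 1*(-5))) - 24477) = 1/((-189 + 84*(-1 + 5)) - 24477) = 1/((-189 + 84*4) - 24477) = 1/((-189 + 336) - 24477) = 1/(147 - 24477) = 1/(-24330) = -1/24330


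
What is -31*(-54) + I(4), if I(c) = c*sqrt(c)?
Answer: 1682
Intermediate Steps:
I(c) = c**(3/2)
-31*(-54) + I(4) = -31*(-54) + 4**(3/2) = 1674 + 8 = 1682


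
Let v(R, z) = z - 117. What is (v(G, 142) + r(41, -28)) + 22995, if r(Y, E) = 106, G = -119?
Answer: 23126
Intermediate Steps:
v(R, z) = -117 + z
(v(G, 142) + r(41, -28)) + 22995 = ((-117 + 142) + 106) + 22995 = (25 + 106) + 22995 = 131 + 22995 = 23126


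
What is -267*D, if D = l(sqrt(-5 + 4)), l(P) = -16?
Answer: 4272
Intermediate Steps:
D = -16
-267*D = -267*(-16) = 4272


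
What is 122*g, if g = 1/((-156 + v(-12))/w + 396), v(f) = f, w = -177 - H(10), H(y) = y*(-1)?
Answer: 10187/33150 ≈ 0.30730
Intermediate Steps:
H(y) = -y
w = -167 (w = -177 - (-1)*10 = -177 - 1*(-10) = -177 + 10 = -167)
g = 167/66300 (g = 1/((-156 - 12)/(-167) + 396) = 1/(-168*(-1/167) + 396) = 1/(168/167 + 396) = 1/(66300/167) = 167/66300 ≈ 0.0025189)
122*g = 122*(167/66300) = 10187/33150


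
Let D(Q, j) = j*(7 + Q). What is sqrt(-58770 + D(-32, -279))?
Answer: 3*I*sqrt(5755) ≈ 227.59*I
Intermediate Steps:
sqrt(-58770 + D(-32, -279)) = sqrt(-58770 - 279*(7 - 32)) = sqrt(-58770 - 279*(-25)) = sqrt(-58770 + 6975) = sqrt(-51795) = 3*I*sqrt(5755)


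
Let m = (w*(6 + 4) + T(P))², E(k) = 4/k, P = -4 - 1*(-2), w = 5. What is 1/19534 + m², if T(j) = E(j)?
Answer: 103694598145/19534 ≈ 5.3084e+6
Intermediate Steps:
P = -2 (P = -4 + 2 = -2)
T(j) = 4/j
m = 2304 (m = (5*(6 + 4) + 4/(-2))² = (5*10 + 4*(-½))² = (50 - 2)² = 48² = 2304)
1/19534 + m² = 1/19534 + 2304² = 1/19534 + 5308416 = 103694598145/19534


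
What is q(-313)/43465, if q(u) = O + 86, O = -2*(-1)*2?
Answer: 18/8693 ≈ 0.0020706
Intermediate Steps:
O = 4 (O = 2*2 = 4)
q(u) = 90 (q(u) = 4 + 86 = 90)
q(-313)/43465 = 90/43465 = 90*(1/43465) = 18/8693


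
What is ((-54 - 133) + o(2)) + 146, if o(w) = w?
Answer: -39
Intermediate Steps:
((-54 - 133) + o(2)) + 146 = ((-54 - 133) + 2) + 146 = (-187 + 2) + 146 = -185 + 146 = -39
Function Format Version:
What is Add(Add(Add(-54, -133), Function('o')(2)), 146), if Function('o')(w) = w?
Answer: -39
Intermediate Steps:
Add(Add(Add(-54, -133), Function('o')(2)), 146) = Add(Add(Add(-54, -133), 2), 146) = Add(Add(-187, 2), 146) = Add(-185, 146) = -39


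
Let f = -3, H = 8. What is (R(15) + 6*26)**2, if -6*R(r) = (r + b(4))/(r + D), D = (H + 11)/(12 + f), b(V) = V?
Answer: 2303136081/94864 ≈ 24278.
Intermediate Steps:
D = 19/9 (D = (8 + 11)/(12 - 3) = 19/9 ≈ 2.1111)
R(r) = -(4 + r)/(6*(19/9 + r)) (R(r) = -(r + 4)/(6*(r + 19/9)) = -(4 + r)/(6*(19/9 + r)))
(R(15) + 6*26)**2 = (3*(-4 - 1*15)/(2*(19 + 9*15)) + 6*26)**2 = (3*(-4 - 15)/(2*(19 + 135)) + 156)**2 = ((3/2)*(-19)/154 + 156)**2 = ((3/2)*(1/154)*(-19) + 156)**2 = (-57/308 + 156)**2 = (47991/308)**2 = 2303136081/94864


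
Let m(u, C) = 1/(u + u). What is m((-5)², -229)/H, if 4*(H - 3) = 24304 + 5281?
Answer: 2/739925 ≈ 2.7030e-6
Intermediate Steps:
m(u, C) = 1/(2*u)
H = 29597/4 (H = 3 + (24304 + 5281)/4 = 3 + (¼)*29585 = 3 + 29585/4 = 29597/4 ≈ 7399.3)
m((-5)², -229)/H = (1/(2*((-5)²)))/(29597/4) = ((½)/25)*(4/29597) = ((½)*(1/25))*(4/29597) = (1/50)*(4/29597) = 2/739925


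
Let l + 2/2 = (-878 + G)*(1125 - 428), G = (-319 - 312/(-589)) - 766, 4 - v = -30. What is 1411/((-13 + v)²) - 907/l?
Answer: 1137021011387/355295797164 ≈ 3.2002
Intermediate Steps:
v = 34 (v = 4 - 1*(-30) = 4 + 30 = 34)
G = -638753/589 (G = (-319 - 312*(-1/589)) - 766 = (-319 + 312/589) - 766 = -187579/589 - 766 = -638753/589 ≈ -1084.5)
l = -805659404/589 (l = -1 + (-878 - 638753/589)*(1125 - 428) = -1 - 1155895/589*697 = -1 - 805658815/589 = -805659404/589 ≈ -1.3678e+6)
1411/((-13 + v)²) - 907/l = 1411/((-13 + 34)²) - 907/(-805659404/589) = 1411/(21²) - 907*(-589/805659404) = 1411/441 + 534223/805659404 = 1137021011387/355295797164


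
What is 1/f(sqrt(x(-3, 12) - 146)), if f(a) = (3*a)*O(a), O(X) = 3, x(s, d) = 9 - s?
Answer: -I*sqrt(134)/1206 ≈ -0.0095985*I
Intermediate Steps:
f(a) = 9*a (f(a) = (3*a)*3 = 9*a)
1/f(sqrt(x(-3, 12) - 146)) = 1/(9*sqrt((9 - 1*(-3)) - 146)) = 1/(9*sqrt((9 + 3) - 146)) = 1/(9*sqrt(12 - 146)) = 1/(9*sqrt(-134)) = 1/(9*(I*sqrt(134))) = 1/(9*I*sqrt(134)) = -I*sqrt(134)/1206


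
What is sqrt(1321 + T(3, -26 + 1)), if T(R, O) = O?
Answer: 36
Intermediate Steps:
sqrt(1321 + T(3, -26 + 1)) = sqrt(1321 + (-26 + 1)) = sqrt(1321 - 25) = sqrt(1296) = 36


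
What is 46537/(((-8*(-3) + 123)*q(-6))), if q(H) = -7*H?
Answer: 46537/6174 ≈ 7.5376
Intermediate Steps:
46537/(((-8*(-3) + 123)*q(-6))) = 46537/(((-8*(-3) + 123)*(-7*(-6)))) = 46537/(((24 + 123)*42)) = 46537/((147*42)) = 46537/6174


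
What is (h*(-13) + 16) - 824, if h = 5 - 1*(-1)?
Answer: -886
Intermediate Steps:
h = 6 (h = 5 + 1 = 6)
(h*(-13) + 16) - 824 = (6*(-13) + 16) - 824 = (-78 + 16) - 824 = -62 - 824 = -886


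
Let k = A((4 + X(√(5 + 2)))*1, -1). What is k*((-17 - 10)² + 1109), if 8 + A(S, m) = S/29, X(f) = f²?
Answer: -406198/29 ≈ -14007.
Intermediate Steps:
A(S, m) = -8 + S/29
k = -221/29 (k = -8 + ((4 + (√(5 + 2))²)*1)/29 = -8 + ((4 + (√7)²)*1)/29 = -8 + ((4 + 7)*1)/29 = -8 + (11*1)/29 = -8 + (1/29)*11 = -8 + 11/29 = -221/29 ≈ -7.6207)
k*((-17 - 10)² + 1109) = -221*((-17 - 10)² + 1109)/29 = -221*((-27)² + 1109)/29 = -221*(729 + 1109)/29 = -221/29*1838 = -406198/29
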